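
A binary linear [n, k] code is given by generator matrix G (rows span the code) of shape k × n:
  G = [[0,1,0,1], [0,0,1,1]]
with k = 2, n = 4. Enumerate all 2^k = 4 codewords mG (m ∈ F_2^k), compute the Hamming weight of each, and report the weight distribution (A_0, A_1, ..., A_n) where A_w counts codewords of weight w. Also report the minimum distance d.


Weight distribution: A_0 = 1, A_2 = 3. Minimum distance d = 2.

Enumerate all 2^2 = 4 messages m ∈ F_2^2.
For each, compute codeword c = mG in F_2^4, then tally its weight.
  m = 00 → c = 0000, weight = 0.
  m = 10 → c = 0101, weight = 2.
  m = 01 → c = 0011, weight = 2.
  m = 11 → c = 0110, weight = 2.
Tally weights:
  weight 0: 1 codewords.
  weight 2: 3 codewords.
Minimum distance d = smallest w > 0 with A_w > 0 = 2.
Sanity: Σ A_w = 4 = 2^2 = 4 ✓.


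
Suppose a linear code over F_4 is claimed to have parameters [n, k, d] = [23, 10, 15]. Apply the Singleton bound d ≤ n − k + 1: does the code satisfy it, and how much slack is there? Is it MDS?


Singleton RHS = n − k + 1 = 14, slack = -1, bound violated (no such code; not MDS).

Singleton bound: d ≤ n − k + 1.
Here n = 23, k = 10, so n − k + 1 = 14.
Given d = 15, check d ≤ 14: NO.
Slack = (n − k + 1) − d = -1.
The slack is negative: d = 15 exceeds n − k + 1 = 14 by 1, so the Singleton bound is violated and no linear [23, 10, 15]_4 code can exist. In particular it is not MDS (MDS requires d = n − k + 1 exactly).
Description: the claimed parameters are [23, 10, 15]_4; such a code would be impossible (violates the Singleton bound).


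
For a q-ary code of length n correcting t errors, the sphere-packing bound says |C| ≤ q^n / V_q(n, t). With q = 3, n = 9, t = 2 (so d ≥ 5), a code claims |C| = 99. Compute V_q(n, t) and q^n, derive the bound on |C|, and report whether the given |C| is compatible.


V_q(n, t) = 163, q^n = 19683, Hamming bound = 120, |C| = 99 ≤ bound (satisfied).

Step 1: Compute V_q(n, t) = Σ_{j=0}^2 C(n, j) (q−1)^j.
  j = 0: C(9,0)·(2)^0 = 1·1 = 1.
  j = 1: C(9,1)·(2)^1 = 9·2 = 18.
  j = 2: C(9,2)·(2)^2 = 36·4 = 144.
  V_q(n, t) = 1 + 18 + 144 = 163.
Step 2: q^n = 3^9 = 19683.
Step 3: Hamming bound ⌊q^n / V_q(n,t)⌋ = ⌊19683/163⌋ = 120.
Step 4: Compare |C| = 99 to 120: satisfied.
The claimed |C| lies below the Hamming bound.


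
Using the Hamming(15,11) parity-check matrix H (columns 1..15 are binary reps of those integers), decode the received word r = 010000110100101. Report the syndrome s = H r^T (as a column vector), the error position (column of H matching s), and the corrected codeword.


s = (0, 1, 0, 1)^T, error position = 5, corrected codeword c = 010010110100101

Compute s = H r^T mod 2 one row at a time:
  s_1 = 1 + 0 + 1 + 0 + 0 + 1 + 0 + 1 = 4 ≡ 0 (mod 2).
  s_2 = 0 + 0 + 0 + 1 + 0 + 1 + 0 + 1 = 3 ≡ 1 (mod 2).
  s_3 = 1 + 0 + 0 + 1 + 1 + 0 + 0 + 1 = 4 ≡ 0 (mod 2).
  s_4 = 0 + 0 + 0 + 1 + 0 + 0 + 1 + 1 = 3 ≡ 1 (mod 2).
s = (0, 1, 0, 1)^T — this equals column 5 of H (binary 0101), so error is at position 5.
Correct: flip bit 5 of r = 010000110100101 to get c = 010010110100101.


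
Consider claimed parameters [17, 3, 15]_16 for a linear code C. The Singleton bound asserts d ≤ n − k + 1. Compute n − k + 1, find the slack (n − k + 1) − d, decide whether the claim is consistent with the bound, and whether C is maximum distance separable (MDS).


Singleton RHS = n − k + 1 = 15, slack = 0, bound satisfied, MDS.

Singleton bound: d ≤ n − k + 1.
Here n = 17, k = 3, so n − k + 1 = 15.
Given d = 15, check d ≤ 15: YES.
Slack = (n − k + 1) − d = 0.
The code is MDS (slack = 0).
Description: the claimed parameters are [17, 3, 15]_16; such a code would be MDS (meets Singleton bound).


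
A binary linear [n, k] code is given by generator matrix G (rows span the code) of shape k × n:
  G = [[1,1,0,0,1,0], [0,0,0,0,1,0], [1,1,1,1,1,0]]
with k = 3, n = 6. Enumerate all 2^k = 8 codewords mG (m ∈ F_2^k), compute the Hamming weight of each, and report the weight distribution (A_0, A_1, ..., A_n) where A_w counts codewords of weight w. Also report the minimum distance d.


Weight distribution: A_0 = 1, A_1 = 1, A_2 = 2, A_3 = 2, A_4 = 1, A_5 = 1. Minimum distance d = 1.

Enumerate all 2^3 = 8 messages m ∈ F_2^3.
For each, compute codeword c = mG in F_2^6, then tally its weight.
  m = 000 → c = 000000, weight = 0.
  m = 100 → c = 110010, weight = 3.
  m = 010 → c = 000010, weight = 1.
  m = 110 → c = 110000, weight = 2.
  m = 001 → c = 111110, weight = 5.
  m = 101 → c = 001100, weight = 2.
  m = 011 → c = 111100, weight = 4.
  m = 111 → c = 001110, weight = 3.
Tally weights:
  weight 0: 1 codewords.
  weight 1: 1 codewords.
  weight 2: 2 codewords.
  weight 3: 2 codewords.
  weight 4: 1 codewords.
  weight 5: 1 codewords.
Minimum distance d = smallest w > 0 with A_w > 0 = 1.
Sanity: Σ A_w = 8 = 2^3 = 8 ✓.


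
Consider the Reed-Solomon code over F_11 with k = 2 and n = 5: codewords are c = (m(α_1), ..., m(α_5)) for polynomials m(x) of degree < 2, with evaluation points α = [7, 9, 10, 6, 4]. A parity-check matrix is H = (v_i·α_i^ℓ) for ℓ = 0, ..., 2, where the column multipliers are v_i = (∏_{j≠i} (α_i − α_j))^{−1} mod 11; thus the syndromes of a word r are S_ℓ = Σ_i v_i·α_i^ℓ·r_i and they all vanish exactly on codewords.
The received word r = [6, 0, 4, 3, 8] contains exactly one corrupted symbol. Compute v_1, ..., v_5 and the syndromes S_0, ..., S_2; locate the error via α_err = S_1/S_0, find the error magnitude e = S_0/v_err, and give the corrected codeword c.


S = (7, 8, 6), error at position 2, error magnitude e = 10, c = [6, 1, 4, 3, 8].

Step 1: column multipliers v_i = (∏_{j≠i}(α_i − α_j))^{−1} mod 11.
  i = 1 (α = 7): (7−9)(7−10)(7−6)(7−4) = (−2)·(−3)·1·3 = 18 ≡ 7, so v_1 = 7^{−1} = 8 (mod 11).
  i = 2 (α = 9): (9−7)(9−10)(9−6)(9−4) = 2·(−1)·3·5 = −30 ≡ 3, so v_2 = 3^{−1} = 4 (mod 11).
  i = 3 (α = 10): (10−7)(10−9)(10−6)(10−4) = 3·1·4·6 = 72 ≡ 6, so v_3 = 6^{−1} = 2 (mod 11).
  i = 4 (α = 6): (6−7)(6−9)(6−10)(6−4) = (−1)·(−3)·(−4)·2 = −24 ≡ 9, so v_4 = 9^{−1} = 5 (mod 11).
  i = 5 (α = 4): (4−7)(4−9)(4−10)(4−6) = (−3)·(−5)·(−6)·(−2) = 180 ≡ 4, so v_5 = 4^{−1} = 3 (mod 11).
  v = [8, 4, 2, 5, 3].
Step 2: syndromes of r = [6, 0, 4, 3, 8] (all sums mod 11).
  S_0 = Σ v_i r_i = 8·6 + 4·0 + 2·4 + 5·3 + 3·8 = 95 ≡ 7.
  S_1 = Σ v_i α_i r_i = 8·7·6 + 4·9·0 + 2·10·4 + 5·6·3 + 3·4·8 = 602 ≡ 8.
  α_i^2 mod 11 = [5, 4, 1, 3, 5].
  S_2 = Σ v_i α_i^2 r_i = 8·5·6 + 4·4·0 + 2·1·4 + 5·3·3 + 3·5·8 = 413 ≡ 6.
  S = (7, 8, 6) ≠ 0, so r is not a codeword (an error is present).
Step 3: locate the error. For a single error e at position i, S_ℓ = v_i·e·α_i^ℓ, so α_err = S_1/S_0.
  S_0^{−1} = 7^{−1} = 8 (mod 11), so α_err = 8·8 = 64 ≡ 9 = α_2. Error position i = 2.
  Consistency check: S_2/S_1 = 6·7 = 42 ≡ 9 = α_err ✓ (single-error assumption holds).
Step 4: error magnitude e = S_0/v_2 = S_0·∏_{j≠2}(α_2 − α_j) = 7·3 = 21 ≡ 10 (mod 11).
Step 5: correct position 2: c_2 = r_2 − e = 0 − 10 ≡ 1 (mod 11). Hence c = [6, 1, 4, 3, 8].
  Check: interpolating c through the α_i gives m(x) = 7 + 3·x (degree < 2) with m(α_i) = c_i for every i, so c is indeed a codeword.


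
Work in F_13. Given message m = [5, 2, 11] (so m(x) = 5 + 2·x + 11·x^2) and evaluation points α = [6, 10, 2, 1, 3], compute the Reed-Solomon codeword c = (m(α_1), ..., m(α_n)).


c = [10, 7, 1, 5, 6]

Message polynomial: m(x) = 5 + 2·x + 11·x^2 (mod 13).
For each evaluation point α_i, compute m(α_i) mod 13:
  α_1 = 6: Horner steps 11 → 3 → 10, so m(6) = 10.
  α_2 = 10: Horner steps 11 → 8 → 7, so m(10) = 7.
  α_3 = 2: Horner steps 11 → 11 → 1, so m(2) = 1.
  α_4 = 1: Horner steps 11 → 0 → 5, so m(1) = 5.
  α_5 = 3: Horner steps 11 → 9 → 6, so m(3) = 6.
Codeword c = [10, 7, 1, 5, 6] ∈ F_13^5.


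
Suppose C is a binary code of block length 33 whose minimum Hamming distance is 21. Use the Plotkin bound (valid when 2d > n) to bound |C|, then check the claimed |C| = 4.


Plotkin bound M ≤ 4; given |C| = 4 ≤ bound (satisfied).

Check applicability: 2d = 42, n = 33.
2d − n = 9 > 0, so Plotkin applies.
Compute d/(2d−n) = 21/9 ≈ 2.3333.
⌊d/(2d−n)⌋ = 2.
Plotkin bound: M ≤ 2·2 = 4.
Given |C| = 4, check: satisfied.
This |C| is at the Plotkin bound.


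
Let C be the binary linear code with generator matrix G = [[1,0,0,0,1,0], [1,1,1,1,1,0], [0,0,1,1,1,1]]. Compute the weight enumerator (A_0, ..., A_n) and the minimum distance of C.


Weight distribution: A_0 = 1, A_2 = 1, A_3 = 3, A_4 = 2, A_5 = 1. Minimum distance d = 2.

Enumerate all 2^3 = 8 messages m ∈ F_2^3.
For each, compute codeword c = mG in F_2^6, then tally its weight.
  m = 000 → c = 000000, weight = 0.
  m = 100 → c = 100010, weight = 2.
  m = 010 → c = 111110, weight = 5.
  m = 110 → c = 011100, weight = 3.
  m = 001 → c = 001111, weight = 4.
  m = 101 → c = 101101, weight = 4.
  m = 011 → c = 110001, weight = 3.
  m = 111 → c = 010011, weight = 3.
Tally weights:
  weight 0: 1 codewords.
  weight 2: 1 codewords.
  weight 3: 3 codewords.
  weight 4: 2 codewords.
  weight 5: 1 codewords.
Minimum distance d = smallest w > 0 with A_w > 0 = 2.
Sanity: Σ A_w = 8 = 2^3 = 8 ✓.


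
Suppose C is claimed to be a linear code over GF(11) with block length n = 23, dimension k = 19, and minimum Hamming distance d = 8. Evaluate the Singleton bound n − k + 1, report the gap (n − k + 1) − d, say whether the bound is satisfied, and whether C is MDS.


Singleton RHS = n − k + 1 = 5, slack = -3, bound violated (no such code; not MDS).

Singleton bound: d ≤ n − k + 1.
Here n = 23, k = 19, so n − k + 1 = 5.
Given d = 8, check d ≤ 5: NO.
Slack = (n − k + 1) − d = -3.
The slack is negative: d = 8 exceeds n − k + 1 = 5 by 3, so the Singleton bound is violated and no linear [23, 19, 8]_11 code can exist. In particular it is not MDS (MDS requires d = n − k + 1 exactly).
Description: the claimed parameters are [23, 19, 8]_11; such a code would be impossible (violates the Singleton bound).


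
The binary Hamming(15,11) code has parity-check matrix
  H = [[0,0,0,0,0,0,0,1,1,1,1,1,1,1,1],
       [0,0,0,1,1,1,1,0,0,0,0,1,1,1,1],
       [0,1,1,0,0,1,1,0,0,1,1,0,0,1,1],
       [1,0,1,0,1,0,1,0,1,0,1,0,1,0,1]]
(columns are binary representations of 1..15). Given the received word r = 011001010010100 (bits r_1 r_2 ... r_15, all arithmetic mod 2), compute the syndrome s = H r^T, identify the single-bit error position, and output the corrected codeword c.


s = (1, 0, 0, 1)^T, error position = 9, corrected codeword c = 011001011010100

Compute s = H r^T mod 2 one row at a time:
  s_1 = 1 + 0 + 0 + 1 + 0 + 1 + 0 + 0 = 3 ≡ 1 (mod 2).
  s_2 = 0 + 0 + 1 + 0 + 0 + 1 + 0 + 0 = 2 ≡ 0 (mod 2).
  s_3 = 1 + 1 + 1 + 0 + 0 + 1 + 0 + 0 = 4 ≡ 0 (mod 2).
  s_4 = 0 + 1 + 0 + 0 + 0 + 1 + 1 + 0 = 3 ≡ 1 (mod 2).
s = (1, 0, 0, 1)^T — this equals column 9 of H (binary 1001), so error is at position 9.
Correct: flip bit 9 of r = 011001010010100 to get c = 011001011010100.


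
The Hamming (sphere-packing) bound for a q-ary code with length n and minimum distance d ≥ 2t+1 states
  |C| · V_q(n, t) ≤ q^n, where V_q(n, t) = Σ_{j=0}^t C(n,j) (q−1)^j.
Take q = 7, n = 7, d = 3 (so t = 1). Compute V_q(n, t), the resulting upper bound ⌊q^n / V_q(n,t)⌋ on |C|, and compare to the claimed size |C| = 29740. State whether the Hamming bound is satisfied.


V_q(n, t) = 43, q^n = 823543, Hamming bound = 19152, |C| = 29740 > bound (violated).

Step 1: Compute V_q(n, t) = Σ_{j=0}^1 C(n, j) (q−1)^j.
  j = 0: C(7,0)·(6)^0 = 1·1 = 1.
  j = 1: C(7,1)·(6)^1 = 7·6 = 42.
  V_q(n, t) = 1 + 42 = 43.
Step 2: q^n = 7^7 = 823543.
Step 3: Hamming bound ⌊q^n / V_q(n,t)⌋ = ⌊823543/43⌋ = 19152.
Step 4: Compare |C| = 29740 to 19152: violated.
The claimed |C| lies above the Hamming bound, so no 7-ary code of length 7 with d ≥ 3 can have 29740 codewords.


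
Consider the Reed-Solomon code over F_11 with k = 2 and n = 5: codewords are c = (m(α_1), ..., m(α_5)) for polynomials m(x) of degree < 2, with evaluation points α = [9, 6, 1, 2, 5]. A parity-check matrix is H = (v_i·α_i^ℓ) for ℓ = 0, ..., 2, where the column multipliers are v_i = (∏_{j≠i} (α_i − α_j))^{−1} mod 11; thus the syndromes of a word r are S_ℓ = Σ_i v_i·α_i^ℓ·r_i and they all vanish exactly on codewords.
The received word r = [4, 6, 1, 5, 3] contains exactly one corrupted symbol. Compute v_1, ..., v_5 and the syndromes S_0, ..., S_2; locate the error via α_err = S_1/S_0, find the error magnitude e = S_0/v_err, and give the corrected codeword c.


S = (9, 9, 9), error at position 3, error magnitude e = 10, c = [4, 6, 2, 5, 3].

Step 1: column multipliers v_i = (∏_{j≠i}(α_i − α_j))^{−1} mod 11.
  i = 1 (α = 9): (9−6)(9−1)(9−2)(9−5) = 3·8·7·4 = 672 ≡ 1, so v_1 = 1^{−1} = 1 (mod 11).
  i = 2 (α = 6): (6−9)(6−1)(6−2)(6−5) = (−3)·5·4·1 = −60 ≡ 6, so v_2 = 6^{−1} = 2 (mod 11).
  i = 3 (α = 1): (1−9)(1−6)(1−2)(1−5) = (−8)·(−5)·(−1)·(−4) = 160 ≡ 6, so v_3 = 6^{−1} = 2 (mod 11).
  i = 4 (α = 2): (2−9)(2−6)(2−1)(2−5) = (−7)·(−4)·1·(−3) = −84 ≡ 4, so v_4 = 4^{−1} = 3 (mod 11).
  i = 5 (α = 5): (5−9)(5−6)(5−1)(5−2) = (−4)·(−1)·4·3 = 48 ≡ 4, so v_5 = 4^{−1} = 3 (mod 11).
  v = [1, 2, 2, 3, 3].
Step 2: syndromes of r = [4, 6, 1, 5, 3] (all sums mod 11).
  S_0 = Σ v_i r_i = 1·4 + 2·6 + 2·1 + 3·5 + 3·3 = 42 ≡ 9.
  S_1 = Σ v_i α_i r_i = 1·9·4 + 2·6·6 + 2·1·1 + 3·2·5 + 3·5·3 = 185 ≡ 9.
  α_i^2 mod 11 = [4, 3, 1, 4, 3].
  S_2 = Σ v_i α_i^2 r_i = 1·4·4 + 2·3·6 + 2·1·1 + 3·4·5 + 3·3·3 = 141 ≡ 9.
  S = (9, 9, 9) ≠ 0, so r is not a codeword (an error is present).
Step 3: locate the error. For a single error e at position i, S_ℓ = v_i·e·α_i^ℓ, so α_err = S_1/S_0.
  S_0^{−1} = 9^{−1} = 5 (mod 11), so α_err = 9·5 = 45 ≡ 1 = α_3. Error position i = 3.
  Consistency check: S_2/S_1 = 9·5 = 45 ≡ 1 = α_err ✓ (single-error assumption holds).
Step 4: error magnitude e = S_0/v_3 = S_0·∏_{j≠3}(α_3 − α_j) = 9·6 = 54 ≡ 10 (mod 11).
Step 5: correct position 3: c_3 = r_3 − e = 1 − 10 ≡ 2 (mod 11). Hence c = [4, 6, 2, 5, 3].
  Check: interpolating c through the α_i gives m(x) = 10 + 3·x (degree < 2) with m(α_i) = c_i for every i, so c is indeed a codeword.


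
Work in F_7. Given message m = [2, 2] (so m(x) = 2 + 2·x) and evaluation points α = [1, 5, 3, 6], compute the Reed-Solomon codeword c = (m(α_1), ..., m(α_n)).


c = [4, 5, 1, 0]

Message polynomial: m(x) = 2 + 2·x (mod 7).
For each evaluation point α_i, compute m(α_i) mod 7:
  α_1 = 1: Horner steps 2 → 4, so m(1) = 4.
  α_2 = 5: Horner steps 2 → 5, so m(5) = 5.
  α_3 = 3: Horner steps 2 → 1, so m(3) = 1.
  α_4 = 6: Horner steps 2 → 0, so m(6) = 0.
Codeword c = [4, 5, 1, 0] ∈ F_7^4.


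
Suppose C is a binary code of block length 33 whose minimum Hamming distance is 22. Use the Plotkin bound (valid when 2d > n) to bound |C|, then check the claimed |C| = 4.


Plotkin bound M ≤ 4; given |C| = 4 ≤ bound (satisfied).

Check applicability: 2d = 44, n = 33.
2d − n = 11 > 0, so Plotkin applies.
Compute d/(2d−n) = 22/11 ≈ 2.0000.
⌊d/(2d−n)⌋ = 2.
Plotkin bound: M ≤ 2·2 = 4.
Given |C| = 4, check: satisfied.
This |C| is at the Plotkin bound.


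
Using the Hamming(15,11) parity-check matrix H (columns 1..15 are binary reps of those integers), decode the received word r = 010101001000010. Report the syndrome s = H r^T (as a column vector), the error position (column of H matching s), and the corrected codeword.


s = (0, 1, 1, 1)^T, error position = 7, corrected codeword c = 010101101000010

Compute s = H r^T mod 2 one row at a time:
  s_1 = 0 + 1 + 0 + 0 + 0 + 0 + 1 + 0 = 2 ≡ 0 (mod 2).
  s_2 = 1 + 0 + 1 + 0 + 0 + 0 + 1 + 0 = 3 ≡ 1 (mod 2).
  s_3 = 1 + 0 + 1 + 0 + 0 + 0 + 1 + 0 = 3 ≡ 1 (mod 2).
  s_4 = 0 + 0 + 0 + 0 + 1 + 0 + 0 + 0 = 1 ≡ 1 (mod 2).
s = (0, 1, 1, 1)^T — this equals column 7 of H (binary 0111), so error is at position 7.
Correct: flip bit 7 of r = 010101001000010 to get c = 010101101000010.


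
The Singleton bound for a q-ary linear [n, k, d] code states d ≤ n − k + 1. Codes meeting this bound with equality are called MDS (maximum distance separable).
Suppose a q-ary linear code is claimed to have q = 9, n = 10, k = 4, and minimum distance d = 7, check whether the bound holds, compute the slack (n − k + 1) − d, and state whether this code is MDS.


Singleton RHS = n − k + 1 = 7, slack = 0, bound satisfied, MDS.

Singleton bound: d ≤ n − k + 1.
Here n = 10, k = 4, so n − k + 1 = 7.
Given d = 7, check d ≤ 7: YES.
Slack = (n − k + 1) − d = 0.
The code is MDS (slack = 0).
Description: the claimed parameters are [10, 4, 7]_9; such a code would be MDS (meets Singleton bound).


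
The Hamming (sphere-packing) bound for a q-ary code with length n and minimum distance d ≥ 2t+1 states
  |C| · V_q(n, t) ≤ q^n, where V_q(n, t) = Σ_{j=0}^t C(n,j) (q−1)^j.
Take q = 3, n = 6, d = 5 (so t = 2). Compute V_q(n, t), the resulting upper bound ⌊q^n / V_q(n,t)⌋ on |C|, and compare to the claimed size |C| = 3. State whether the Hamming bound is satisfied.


V_q(n, t) = 73, q^n = 729, Hamming bound = 9, |C| = 3 ≤ bound (satisfied).

Step 1: Compute V_q(n, t) = Σ_{j=0}^2 C(n, j) (q−1)^j.
  j = 0: C(6,0)·(2)^0 = 1·1 = 1.
  j = 1: C(6,1)·(2)^1 = 6·2 = 12.
  j = 2: C(6,2)·(2)^2 = 15·4 = 60.
  V_q(n, t) = 1 + 12 + 60 = 73.
Step 2: q^n = 3^6 = 729.
Step 3: Hamming bound ⌊q^n / V_q(n,t)⌋ = ⌊729/73⌋ = 9.
Step 4: Compare |C| = 3 to 9: satisfied.
The claimed |C| lies below the Hamming bound.


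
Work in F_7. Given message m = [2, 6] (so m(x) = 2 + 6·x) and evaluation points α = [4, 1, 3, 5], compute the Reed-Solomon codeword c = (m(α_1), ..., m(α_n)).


c = [5, 1, 6, 4]

Message polynomial: m(x) = 2 + 6·x (mod 7).
For each evaluation point α_i, compute m(α_i) mod 7:
  α_1 = 4: Horner steps 6 → 5, so m(4) = 5.
  α_2 = 1: Horner steps 6 → 1, so m(1) = 1.
  α_3 = 3: Horner steps 6 → 6, so m(3) = 6.
  α_4 = 5: Horner steps 6 → 4, so m(5) = 4.
Codeword c = [5, 1, 6, 4] ∈ F_7^4.


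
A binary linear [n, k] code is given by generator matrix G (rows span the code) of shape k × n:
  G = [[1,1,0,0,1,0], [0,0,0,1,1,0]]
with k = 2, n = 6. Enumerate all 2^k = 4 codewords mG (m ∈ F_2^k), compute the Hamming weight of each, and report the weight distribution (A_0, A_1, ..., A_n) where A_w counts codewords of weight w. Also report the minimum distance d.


Weight distribution: A_0 = 1, A_2 = 1, A_3 = 2. Minimum distance d = 2.

Enumerate all 2^2 = 4 messages m ∈ F_2^2.
For each, compute codeword c = mG in F_2^6, then tally its weight.
  m = 00 → c = 000000, weight = 0.
  m = 10 → c = 110010, weight = 3.
  m = 01 → c = 000110, weight = 2.
  m = 11 → c = 110100, weight = 3.
Tally weights:
  weight 0: 1 codewords.
  weight 2: 1 codewords.
  weight 3: 2 codewords.
Minimum distance d = smallest w > 0 with A_w > 0 = 2.
Sanity: Σ A_w = 4 = 2^2 = 4 ✓.


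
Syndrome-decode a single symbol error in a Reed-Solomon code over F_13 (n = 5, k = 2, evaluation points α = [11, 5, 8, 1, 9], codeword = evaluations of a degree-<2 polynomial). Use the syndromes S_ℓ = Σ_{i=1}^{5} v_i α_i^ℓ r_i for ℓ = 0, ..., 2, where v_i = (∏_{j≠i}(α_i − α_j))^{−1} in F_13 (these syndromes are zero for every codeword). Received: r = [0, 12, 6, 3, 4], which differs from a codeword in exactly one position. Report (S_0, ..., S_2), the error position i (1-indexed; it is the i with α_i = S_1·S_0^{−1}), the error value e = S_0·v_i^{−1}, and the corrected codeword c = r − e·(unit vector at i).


S = (12, 12, 12), error at position 4, error magnitude e = 9, c = [0, 12, 6, 7, 4].

Step 1: column multipliers v_i = (∏_{j≠i}(α_i − α_j))^{−1} mod 13.
  i = 1 (α = 11): (11−5)(11−8)(11−1)(11−9) = 6·3·10·2 = 360 ≡ 9, so v_1 = 9^{−1} = 3 (mod 13).
  i = 2 (α = 5): (5−11)(5−8)(5−1)(5−9) = (−6)·(−3)·4·(−4) = −288 ≡ 11, so v_2 = 11^{−1} = 6 (mod 13).
  i = 3 (α = 8): (8−11)(8−5)(8−1)(8−9) = (−3)·3·7·(−1) = 63 ≡ 11, so v_3 = 11^{−1} = 6 (mod 13).
  i = 4 (α = 1): (1−11)(1−5)(1−8)(1−9) = (−10)·(−4)·(−7)·(−8) = 2240 ≡ 4, so v_4 = 4^{−1} = 10 (mod 13).
  i = 5 (α = 9): (9−11)(9−5)(9−8)(9−1) = (−2)·4·1·8 = −64 ≡ 1, so v_5 = 1^{−1} = 1 (mod 13).
  v = [3, 6, 6, 10, 1].
Step 2: syndromes of r = [0, 12, 6, 3, 4] (all sums mod 13).
  S_0 = Σ v_i r_i = 3·0 + 6·12 + 6·6 + 10·3 + 1·4 = 142 ≡ 12.
  S_1 = Σ v_i α_i r_i = 3·11·0 + 6·5·12 + 6·8·6 + 10·1·3 + 1·9·4 = 714 ≡ 12.
  α_i^2 mod 13 = [4, 12, 12, 1, 3].
  S_2 = Σ v_i α_i^2 r_i = 3·4·0 + 6·12·12 + 6·12·6 + 10·1·3 + 1·3·4 = 1338 ≡ 12.
  S = (12, 12, 12) ≠ 0, so r is not a codeword (an error is present).
Step 3: locate the error. For a single error e at position i, S_ℓ = v_i·e·α_i^ℓ, so α_err = S_1/S_0.
  S_0^{−1} = 12^{−1} = 12 (mod 13), so α_err = 12·12 = 144 ≡ 1 = α_4. Error position i = 4.
  Consistency check: S_2/S_1 = 12·12 = 144 ≡ 1 = α_err ✓ (single-error assumption holds).
Step 4: error magnitude e = S_0/v_4 = S_0·∏_{j≠4}(α_4 − α_j) = 12·4 = 48 ≡ 9 (mod 13).
Step 5: correct position 4: c_4 = r_4 − e = 3 − 9 ≡ 7 (mod 13). Hence c = [0, 12, 6, 7, 4].
  Check: interpolating c through the α_i gives m(x) = 9 + 11·x (degree < 2) with m(α_i) = c_i for every i, so c is indeed a codeword.


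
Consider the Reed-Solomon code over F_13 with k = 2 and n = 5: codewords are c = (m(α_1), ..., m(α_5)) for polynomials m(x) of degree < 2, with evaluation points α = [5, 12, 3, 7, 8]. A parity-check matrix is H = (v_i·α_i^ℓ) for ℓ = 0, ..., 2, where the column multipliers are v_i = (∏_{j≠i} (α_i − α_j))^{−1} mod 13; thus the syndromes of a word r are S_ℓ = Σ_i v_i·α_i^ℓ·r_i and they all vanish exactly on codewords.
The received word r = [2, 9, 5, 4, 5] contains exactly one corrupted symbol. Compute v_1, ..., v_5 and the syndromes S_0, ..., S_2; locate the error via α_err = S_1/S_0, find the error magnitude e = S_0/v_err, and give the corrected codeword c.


S = (2, 6, 5), error at position 3, error magnitude e = 5, c = [2, 9, 0, 4, 5].

Step 1: column multipliers v_i = (∏_{j≠i}(α_i − α_j))^{−1} mod 13.
  i = 1 (α = 5): (5−12)(5−3)(5−7)(5−8) = (−7)·2·(−2)·(−3) = −84 ≡ 7, so v_1 = 7^{−1} = 2 (mod 13).
  i = 2 (α = 12): (12−5)(12−3)(12−7)(12−8) = 7·9·5·4 = 1260 ≡ 12, so v_2 = 12^{−1} = 12 (mod 13).
  i = 3 (α = 3): (3−5)(3−12)(3−7)(3−8) = (−2)·(−9)·(−4)·(−5) = 360 ≡ 9, so v_3 = 9^{−1} = 3 (mod 13).
  i = 4 (α = 7): (7−5)(7−12)(7−3)(7−8) = 2·(−5)·4·(−1) = 40 ≡ 1, so v_4 = 1^{−1} = 1 (mod 13).
  i = 5 (α = 8): (8−5)(8−12)(8−3)(8−7) = 3·(−4)·5·1 = −60 ≡ 5, so v_5 = 5^{−1} = 8 (mod 13).
  v = [2, 12, 3, 1, 8].
Step 2: syndromes of r = [2, 9, 5, 4, 5] (all sums mod 13).
  S_0 = Σ v_i r_i = 2·2 + 12·9 + 3·5 + 1·4 + 8·5 = 171 ≡ 2.
  S_1 = Σ v_i α_i r_i = 2·5·2 + 12·12·9 + 3·3·5 + 1·7·4 + 8·8·5 = 1709 ≡ 6.
  α_i^2 mod 13 = [12, 1, 9, 10, 12].
  S_2 = Σ v_i α_i^2 r_i = 2·12·2 + 12·1·9 + 3·9·5 + 1·10·4 + 8·12·5 = 811 ≡ 5.
  S = (2, 6, 5) ≠ 0, so r is not a codeword (an error is present).
Step 3: locate the error. For a single error e at position i, S_ℓ = v_i·e·α_i^ℓ, so α_err = S_1/S_0.
  S_0^{−1} = 2^{−1} = 7 (mod 13), so α_err = 6·7 = 42 ≡ 3 = α_3. Error position i = 3.
  Consistency check: S_2/S_1 = 5·11 = 55 ≡ 3 = α_err ✓ (single-error assumption holds).
Step 4: error magnitude e = S_0/v_3 = S_0·∏_{j≠3}(α_3 − α_j) = 2·9 = 18 ≡ 5 (mod 13).
Step 5: correct position 3: c_3 = r_3 − e = 5 − 5 ≡ 0 (mod 13). Hence c = [2, 9, 0, 4, 5].
  Check: interpolating c through the α_i gives m(x) = 10 + 1·x (degree < 2) with m(α_i) = c_i for every i, so c is indeed a codeword.


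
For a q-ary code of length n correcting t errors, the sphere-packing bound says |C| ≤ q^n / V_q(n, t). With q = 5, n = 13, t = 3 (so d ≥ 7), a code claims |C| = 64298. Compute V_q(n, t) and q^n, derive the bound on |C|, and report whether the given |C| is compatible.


V_q(n, t) = 19605, q^n = 1220703125, Hamming bound = 62264, |C| = 64298 > bound (violated).

Step 1: Compute V_q(n, t) = Σ_{j=0}^3 C(n, j) (q−1)^j.
  j = 0: C(13,0)·(4)^0 = 1·1 = 1.
  j = 1: C(13,1)·(4)^1 = 13·4 = 52.
  j = 2: C(13,2)·(4)^2 = 78·16 = 1248.
  j = 3: C(13,3)·(4)^3 = 286·64 = 18304.
  V_q(n, t) = 1 + 52 + 1248 + 18304 = 19605.
Step 2: q^n = 5^13 = 1220703125.
Step 3: Hamming bound ⌊q^n / V_q(n,t)⌋ = ⌊1220703125/19605⌋ = 62264.
Step 4: Compare |C| = 64298 to 62264: violated.
The claimed |C| lies above the Hamming bound, so no 5-ary code of length 13 with d ≥ 7 can have 64298 codewords.


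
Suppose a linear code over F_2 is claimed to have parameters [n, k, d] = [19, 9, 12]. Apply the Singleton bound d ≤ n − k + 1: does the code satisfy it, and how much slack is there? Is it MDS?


Singleton RHS = n − k + 1 = 11, slack = -1, bound violated (no such code; not MDS).

Singleton bound: d ≤ n − k + 1.
Here n = 19, k = 9, so n − k + 1 = 11.
Given d = 12, check d ≤ 11: NO.
Slack = (n − k + 1) − d = -1.
The slack is negative: d = 12 exceeds n − k + 1 = 11 by 1, so the Singleton bound is violated and no linear [19, 9, 12]_2 code can exist. In particular it is not MDS (MDS requires d = n − k + 1 exactly).
Description: the claimed parameters are [19, 9, 12]_2; such a code would be impossible (violates the Singleton bound).


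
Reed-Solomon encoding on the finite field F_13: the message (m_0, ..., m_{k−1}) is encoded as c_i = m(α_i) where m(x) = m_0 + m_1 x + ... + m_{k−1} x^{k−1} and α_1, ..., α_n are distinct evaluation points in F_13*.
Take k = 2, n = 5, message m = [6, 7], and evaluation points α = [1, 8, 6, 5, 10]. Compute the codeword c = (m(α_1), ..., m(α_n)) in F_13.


c = [0, 10, 9, 2, 11]

Message polynomial: m(x) = 6 + 7·x (mod 13).
For each evaluation point α_i, compute m(α_i) mod 13:
  α_1 = 1: Horner steps 7 → 0, so m(1) = 0.
  α_2 = 8: Horner steps 7 → 10, so m(8) = 10.
  α_3 = 6: Horner steps 7 → 9, so m(6) = 9.
  α_4 = 5: Horner steps 7 → 2, so m(5) = 2.
  α_5 = 10: Horner steps 7 → 11, so m(10) = 11.
Codeword c = [0, 10, 9, 2, 11] ∈ F_13^5.


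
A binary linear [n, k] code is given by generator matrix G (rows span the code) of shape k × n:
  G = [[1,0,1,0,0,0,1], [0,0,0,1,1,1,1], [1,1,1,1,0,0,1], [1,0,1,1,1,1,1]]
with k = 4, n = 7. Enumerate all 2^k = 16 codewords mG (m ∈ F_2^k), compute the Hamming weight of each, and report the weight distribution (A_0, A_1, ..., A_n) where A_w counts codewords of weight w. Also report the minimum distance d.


Weight distribution: A_0 = 1, A_1 = 1, A_2 = 2, A_3 = 4, A_4 = 3, A_5 = 3, A_6 = 2. Minimum distance d = 1.

Enumerate all 2^4 = 16 messages m ∈ F_2^4.
For each, compute codeword c = mG in F_2^7, then tally its weight.
  m = 0000 → c = 0000000, weight = 0.
  m = 1000 → c = 1010001, weight = 3.
  m = 0100 → c = 0001111, weight = 4.
  m = 1100 → c = 1011110, weight = 5.
  m = 0010 → c = 1111001, weight = 5.
  m = 1010 → c = 0101000, weight = 2.
  m = 0110 → c = 1110110, weight = 5.
  m = 1110 → c = 0100111, weight = 4.
  m = 0001 → c = 1011111, weight = 6.
  m = 1001 → c = 0001110, weight = 3.
  m = 0101 → c = 1010000, weight = 2.
  m = 1101 → c = 0000001, weight = 1.
  m = 0011 → c = 0100110, weight = 3.
  m = 1011 → c = 1110111, weight = 6.
  m = 0111 → c = 0101001, weight = 3.
  m = 1111 → c = 1111000, weight = 4.
Tally weights:
  weight 0: 1 codewords.
  weight 1: 1 codewords.
  weight 2: 2 codewords.
  weight 3: 4 codewords.
  weight 4: 3 codewords.
  weight 5: 3 codewords.
  weight 6: 2 codewords.
Minimum distance d = smallest w > 0 with A_w > 0 = 1.
Sanity: Σ A_w = 16 = 2^4 = 16 ✓.


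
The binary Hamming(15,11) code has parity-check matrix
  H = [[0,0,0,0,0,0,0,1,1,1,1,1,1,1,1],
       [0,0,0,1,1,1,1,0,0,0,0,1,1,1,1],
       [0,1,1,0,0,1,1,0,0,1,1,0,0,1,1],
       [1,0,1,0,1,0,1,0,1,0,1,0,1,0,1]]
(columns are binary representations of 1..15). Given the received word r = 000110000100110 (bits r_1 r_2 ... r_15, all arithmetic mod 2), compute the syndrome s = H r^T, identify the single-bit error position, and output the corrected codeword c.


s = (1, 0, 0, 0)^T, error position = 8, corrected codeword c = 000110010100110

Compute s = H r^T mod 2 one row at a time:
  s_1 = 0 + 0 + 1 + 0 + 0 + 1 + 1 + 0 = 3 ≡ 1 (mod 2).
  s_2 = 1 + 1 + 0 + 0 + 0 + 1 + 1 + 0 = 4 ≡ 0 (mod 2).
  s_3 = 0 + 0 + 0 + 0 + 1 + 0 + 1 + 0 = 2 ≡ 0 (mod 2).
  s_4 = 0 + 0 + 1 + 0 + 0 + 0 + 1 + 0 = 2 ≡ 0 (mod 2).
s = (1, 0, 0, 0)^T — this equals column 8 of H (binary 1000), so error is at position 8.
Correct: flip bit 8 of r = 000110000100110 to get c = 000110010100110.


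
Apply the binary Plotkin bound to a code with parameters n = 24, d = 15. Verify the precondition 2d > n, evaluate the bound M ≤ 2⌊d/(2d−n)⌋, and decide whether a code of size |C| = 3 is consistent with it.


Plotkin bound M ≤ 4; given |C| = 3 ≤ bound (satisfied).

Check applicability: 2d = 30, n = 24.
2d − n = 6 > 0, so Plotkin applies.
Compute d/(2d−n) = 15/6 ≈ 2.5000.
⌊d/(2d−n)⌋ = 2.
Plotkin bound: M ≤ 2·2 = 4.
Given |C| = 3, check: satisfied.
This |C| is below the Plotkin bound.


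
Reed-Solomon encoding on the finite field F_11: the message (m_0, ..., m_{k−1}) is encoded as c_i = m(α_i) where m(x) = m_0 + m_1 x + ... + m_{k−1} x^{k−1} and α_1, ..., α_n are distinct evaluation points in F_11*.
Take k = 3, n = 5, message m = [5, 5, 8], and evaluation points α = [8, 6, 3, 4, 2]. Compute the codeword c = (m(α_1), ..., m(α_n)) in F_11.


c = [7, 4, 4, 10, 3]

Message polynomial: m(x) = 5 + 5·x + 8·x^2 (mod 11).
For each evaluation point α_i, compute m(α_i) mod 11:
  α_1 = 8: Horner steps 8 → 3 → 7, so m(8) = 7.
  α_2 = 6: Horner steps 8 → 9 → 4, so m(6) = 4.
  α_3 = 3: Horner steps 8 → 7 → 4, so m(3) = 4.
  α_4 = 4: Horner steps 8 → 4 → 10, so m(4) = 10.
  α_5 = 2: Horner steps 8 → 10 → 3, so m(2) = 3.
Codeword c = [7, 4, 4, 10, 3] ∈ F_11^5.


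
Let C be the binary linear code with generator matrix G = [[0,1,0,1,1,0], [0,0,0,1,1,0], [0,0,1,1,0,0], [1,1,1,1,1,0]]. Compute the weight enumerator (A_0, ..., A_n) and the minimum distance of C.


Weight distribution: A_0 = 1, A_1 = 1, A_2 = 6, A_3 = 6, A_4 = 1, A_5 = 1. Minimum distance d = 1.

Enumerate all 2^4 = 16 messages m ∈ F_2^4.
For each, compute codeword c = mG in F_2^6, then tally its weight.
  m = 0000 → c = 000000, weight = 0.
  m = 1000 → c = 010110, weight = 3.
  m = 0100 → c = 000110, weight = 2.
  m = 1100 → c = 010000, weight = 1.
  m = 0010 → c = 001100, weight = 2.
  m = 1010 → c = 011010, weight = 3.
  m = 0110 → c = 001010, weight = 2.
  m = 1110 → c = 011100, weight = 3.
  m = 0001 → c = 111110, weight = 5.
  m = 1001 → c = 101000, weight = 2.
  m = 0101 → c = 111000, weight = 3.
  m = 1101 → c = 101110, weight = 4.
  m = 0011 → c = 110010, weight = 3.
  m = 1011 → c = 100100, weight = 2.
  m = 0111 → c = 110100, weight = 3.
  m = 1111 → c = 100010, weight = 2.
Tally weights:
  weight 0: 1 codewords.
  weight 1: 1 codewords.
  weight 2: 6 codewords.
  weight 3: 6 codewords.
  weight 4: 1 codewords.
  weight 5: 1 codewords.
Minimum distance d = smallest w > 0 with A_w > 0 = 1.
Sanity: Σ A_w = 16 = 2^4 = 16 ✓.


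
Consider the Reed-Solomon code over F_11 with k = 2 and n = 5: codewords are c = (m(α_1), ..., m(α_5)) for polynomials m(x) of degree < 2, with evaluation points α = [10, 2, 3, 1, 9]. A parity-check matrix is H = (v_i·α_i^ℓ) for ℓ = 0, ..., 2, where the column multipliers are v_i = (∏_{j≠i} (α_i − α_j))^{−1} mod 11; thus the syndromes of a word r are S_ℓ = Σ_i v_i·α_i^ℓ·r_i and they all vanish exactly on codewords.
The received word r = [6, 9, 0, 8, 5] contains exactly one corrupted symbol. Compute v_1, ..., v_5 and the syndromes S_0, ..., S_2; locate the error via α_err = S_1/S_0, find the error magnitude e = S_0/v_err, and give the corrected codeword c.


S = (8, 2, 6), error at position 3, error magnitude e = 1, c = [6, 9, 10, 8, 5].

Step 1: column multipliers v_i = (∏_{j≠i}(α_i − α_j))^{−1} mod 11.
  i = 1 (α = 10): (10−2)(10−3)(10−1)(10−9) = 8·7·9·1 = 504 ≡ 9, so v_1 = 9^{−1} = 5 (mod 11).
  i = 2 (α = 2): (2−10)(2−3)(2−1)(2−9) = (−8)·(−1)·1·(−7) = −56 ≡ 10, so v_2 = 10^{−1} = 10 (mod 11).
  i = 3 (α = 3): (3−10)(3−2)(3−1)(3−9) = (−7)·1·2·(−6) = 84 ≡ 7, so v_3 = 7^{−1} = 8 (mod 11).
  i = 4 (α = 1): (1−10)(1−2)(1−3)(1−9) = (−9)·(−1)·(−2)·(−8) = 144 ≡ 1, so v_4 = 1^{−1} = 1 (mod 11).
  i = 5 (α = 9): (9−10)(9−2)(9−3)(9−1) = (−1)·7·6·8 = −336 ≡ 5, so v_5 = 5^{−1} = 9 (mod 11).
  v = [5, 10, 8, 1, 9].
Step 2: syndromes of r = [6, 9, 0, 8, 5] (all sums mod 11).
  S_0 = Σ v_i r_i = 5·6 + 10·9 + 8·0 + 1·8 + 9·5 = 173 ≡ 8.
  S_1 = Σ v_i α_i r_i = 5·10·6 + 10·2·9 + 8·3·0 + 1·1·8 + 9·9·5 = 893 ≡ 2.
  α_i^2 mod 11 = [1, 4, 9, 1, 4].
  S_2 = Σ v_i α_i^2 r_i = 5·1·6 + 10·4·9 + 8·9·0 + 1·1·8 + 9·4·5 = 578 ≡ 6.
  S = (8, 2, 6) ≠ 0, so r is not a codeword (an error is present).
Step 3: locate the error. For a single error e at position i, S_ℓ = v_i·e·α_i^ℓ, so α_err = S_1/S_0.
  S_0^{−1} = 8^{−1} = 7 (mod 11), so α_err = 2·7 = 14 ≡ 3 = α_3. Error position i = 3.
  Consistency check: S_2/S_1 = 6·6 = 36 ≡ 3 = α_err ✓ (single-error assumption holds).
Step 4: error magnitude e = S_0/v_3 = S_0·∏_{j≠3}(α_3 − α_j) = 8·7 = 56 ≡ 1 (mod 11).
Step 5: correct position 3: c_3 = r_3 − e = 0 − 1 ≡ 10 (mod 11). Hence c = [6, 9, 10, 8, 5].
  Check: interpolating c through the α_i gives m(x) = 7 + 1·x (degree < 2) with m(α_i) = c_i for every i, so c is indeed a codeword.


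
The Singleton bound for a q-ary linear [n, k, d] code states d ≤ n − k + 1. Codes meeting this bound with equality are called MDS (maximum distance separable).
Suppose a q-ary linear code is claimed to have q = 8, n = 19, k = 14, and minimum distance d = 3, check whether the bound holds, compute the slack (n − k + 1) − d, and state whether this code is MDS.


Singleton RHS = n − k + 1 = 6, slack = 3, bound satisfied, not MDS.

Singleton bound: d ≤ n − k + 1.
Here n = 19, k = 14, so n − k + 1 = 6.
Given d = 3, check d ≤ 6: YES.
Slack = (n − k + 1) − d = 3.
The code is NOT MDS (slack = 3 > 0).
Description: the claimed parameters are [19, 14, 3]_8; such a code would be non-MDS.


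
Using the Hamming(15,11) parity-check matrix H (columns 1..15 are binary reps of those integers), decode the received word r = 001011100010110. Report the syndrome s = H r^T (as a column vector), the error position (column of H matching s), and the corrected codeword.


s = (1, 1, 1, 1)^T, error position = 15, corrected codeword c = 001011100010111

Compute s = H r^T mod 2 one row at a time:
  s_1 = 0 + 0 + 0 + 1 + 0 + 1 + 1 + 0 = 3 ≡ 1 (mod 2).
  s_2 = 0 + 1 + 1 + 1 + 0 + 1 + 1 + 0 = 5 ≡ 1 (mod 2).
  s_3 = 0 + 1 + 1 + 1 + 0 + 1 + 1 + 0 = 5 ≡ 1 (mod 2).
  s_4 = 0 + 1 + 1 + 1 + 0 + 1 + 1 + 0 = 5 ≡ 1 (mod 2).
s = (1, 1, 1, 1)^T — this equals column 15 of H (binary 1111), so error is at position 15.
Correct: flip bit 15 of r = 001011100010110 to get c = 001011100010111.


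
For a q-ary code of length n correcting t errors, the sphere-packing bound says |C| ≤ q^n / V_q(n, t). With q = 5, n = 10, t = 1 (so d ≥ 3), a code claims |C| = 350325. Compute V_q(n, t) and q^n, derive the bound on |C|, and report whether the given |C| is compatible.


V_q(n, t) = 41, q^n = 9765625, Hamming bound = 238185, |C| = 350325 > bound (violated).

Step 1: Compute V_q(n, t) = Σ_{j=0}^1 C(n, j) (q−1)^j.
  j = 0: C(10,0)·(4)^0 = 1·1 = 1.
  j = 1: C(10,1)·(4)^1 = 10·4 = 40.
  V_q(n, t) = 1 + 40 = 41.
Step 2: q^n = 5^10 = 9765625.
Step 3: Hamming bound ⌊q^n / V_q(n,t)⌋ = ⌊9765625/41⌋ = 238185.
Step 4: Compare |C| = 350325 to 238185: violated.
The claimed |C| lies above the Hamming bound, so no 5-ary code of length 10 with d ≥ 3 can have 350325 codewords.


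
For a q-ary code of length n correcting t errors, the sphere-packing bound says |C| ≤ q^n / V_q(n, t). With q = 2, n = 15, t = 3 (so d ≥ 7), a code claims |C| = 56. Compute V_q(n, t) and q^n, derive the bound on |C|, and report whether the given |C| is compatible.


V_q(n, t) = 576, q^n = 32768, Hamming bound = 56, |C| = 56 ≤ bound (satisfied).

Step 1: Compute V_q(n, t) = Σ_{j=0}^3 C(n, j) (q−1)^j.
  j = 0: C(15,0)·(1)^0 = 1·1 = 1.
  j = 1: C(15,1)·(1)^1 = 15·1 = 15.
  j = 2: C(15,2)·(1)^2 = 105·1 = 105.
  j = 3: C(15,3)·(1)^3 = 455·1 = 455.
  V_q(n, t) = 1 + 15 + 105 + 455 = 576.
Step 2: q^n = 2^15 = 32768.
Step 3: Hamming bound ⌊q^n / V_q(n,t)⌋ = ⌊32768/576⌋ = 56.
Step 4: Compare |C| = 56 to 56: satisfied.
The claimed |C| lies at the Hamming bound (tight).


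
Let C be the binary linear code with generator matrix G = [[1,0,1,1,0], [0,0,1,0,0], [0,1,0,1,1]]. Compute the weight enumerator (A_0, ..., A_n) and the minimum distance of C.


Weight distribution: A_0 = 1, A_1 = 1, A_2 = 1, A_3 = 3, A_4 = 2. Minimum distance d = 1.

Enumerate all 2^3 = 8 messages m ∈ F_2^3.
For each, compute codeword c = mG in F_2^5, then tally its weight.
  m = 000 → c = 00000, weight = 0.
  m = 100 → c = 10110, weight = 3.
  m = 010 → c = 00100, weight = 1.
  m = 110 → c = 10010, weight = 2.
  m = 001 → c = 01011, weight = 3.
  m = 101 → c = 11101, weight = 4.
  m = 011 → c = 01111, weight = 4.
  m = 111 → c = 11001, weight = 3.
Tally weights:
  weight 0: 1 codewords.
  weight 1: 1 codewords.
  weight 2: 1 codewords.
  weight 3: 3 codewords.
  weight 4: 2 codewords.
Minimum distance d = smallest w > 0 with A_w > 0 = 1.
Sanity: Σ A_w = 8 = 2^3 = 8 ✓.


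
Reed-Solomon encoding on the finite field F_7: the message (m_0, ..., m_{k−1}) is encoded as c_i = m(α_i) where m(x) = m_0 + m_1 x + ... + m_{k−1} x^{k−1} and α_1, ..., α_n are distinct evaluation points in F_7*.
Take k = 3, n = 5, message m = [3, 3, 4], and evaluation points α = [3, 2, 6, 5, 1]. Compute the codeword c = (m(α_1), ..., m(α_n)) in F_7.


c = [6, 4, 4, 6, 3]

Message polynomial: m(x) = 3 + 3·x + 4·x^2 (mod 7).
For each evaluation point α_i, compute m(α_i) mod 7:
  α_1 = 3: Horner steps 4 → 1 → 6, so m(3) = 6.
  α_2 = 2: Horner steps 4 → 4 → 4, so m(2) = 4.
  α_3 = 6: Horner steps 4 → 6 → 4, so m(6) = 4.
  α_4 = 5: Horner steps 4 → 2 → 6, so m(5) = 6.
  α_5 = 1: Horner steps 4 → 0 → 3, so m(1) = 3.
Codeword c = [6, 4, 4, 6, 3] ∈ F_7^5.


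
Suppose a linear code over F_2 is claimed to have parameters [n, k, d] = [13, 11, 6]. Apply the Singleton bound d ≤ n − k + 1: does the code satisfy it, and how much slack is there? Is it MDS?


Singleton RHS = n − k + 1 = 3, slack = -3, bound violated (no such code; not MDS).

Singleton bound: d ≤ n − k + 1.
Here n = 13, k = 11, so n − k + 1 = 3.
Given d = 6, check d ≤ 3: NO.
Slack = (n − k + 1) − d = -3.
The slack is negative: d = 6 exceeds n − k + 1 = 3 by 3, so the Singleton bound is violated and no linear [13, 11, 6]_2 code can exist. In particular it is not MDS (MDS requires d = n − k + 1 exactly).
Description: the claimed parameters are [13, 11, 6]_2; such a code would be impossible (violates the Singleton bound).


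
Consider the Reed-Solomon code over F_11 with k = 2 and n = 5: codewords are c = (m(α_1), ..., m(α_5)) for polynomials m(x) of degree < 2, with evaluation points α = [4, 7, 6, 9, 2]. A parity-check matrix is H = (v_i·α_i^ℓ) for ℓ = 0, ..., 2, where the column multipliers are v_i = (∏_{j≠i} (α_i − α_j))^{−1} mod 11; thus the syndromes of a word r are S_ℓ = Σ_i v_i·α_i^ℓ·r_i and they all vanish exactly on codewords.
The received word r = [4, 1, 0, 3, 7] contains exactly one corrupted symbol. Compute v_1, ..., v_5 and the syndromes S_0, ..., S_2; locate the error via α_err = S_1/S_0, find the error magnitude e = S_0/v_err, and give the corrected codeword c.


S = (1, 4, 5), error at position 1, error magnitude e = 6, c = [9, 1, 0, 3, 7].

Step 1: column multipliers v_i = (∏_{j≠i}(α_i − α_j))^{−1} mod 11.
  i = 1 (α = 4): (4−7)(4−6)(4−9)(4−2) = (−3)·(−2)·(−5)·2 = −60 ≡ 6, so v_1 = 6^{−1} = 2 (mod 11).
  i = 2 (α = 7): (7−4)(7−6)(7−9)(7−2) = 3·1·(−2)·5 = −30 ≡ 3, so v_2 = 3^{−1} = 4 (mod 11).
  i = 3 (α = 6): (6−4)(6−7)(6−9)(6−2) = 2·(−1)·(−3)·4 = 24 ≡ 2, so v_3 = 2^{−1} = 6 (mod 11).
  i = 4 (α = 9): (9−4)(9−7)(9−6)(9−2) = 5·2·3·7 = 210 ≡ 1, so v_4 = 1^{−1} = 1 (mod 11).
  i = 5 (α = 2): (2−4)(2−7)(2−6)(2−9) = (−2)·(−5)·(−4)·(−7) = 280 ≡ 5, so v_5 = 5^{−1} = 9 (mod 11).
  v = [2, 4, 6, 1, 9].
Step 2: syndromes of r = [4, 1, 0, 3, 7] (all sums mod 11).
  S_0 = Σ v_i r_i = 2·4 + 4·1 + 6·0 + 1·3 + 9·7 = 78 ≡ 1.
  S_1 = Σ v_i α_i r_i = 2·4·4 + 4·7·1 + 6·6·0 + 1·9·3 + 9·2·7 = 213 ≡ 4.
  α_i^2 mod 11 = [5, 5, 3, 4, 4].
  S_2 = Σ v_i α_i^2 r_i = 2·5·4 + 4·5·1 + 6·3·0 + 1·4·3 + 9·4·7 = 324 ≡ 5.
  S = (1, 4, 5) ≠ 0, so r is not a codeword (an error is present).
Step 3: locate the error. For a single error e at position i, S_ℓ = v_i·e·α_i^ℓ, so α_err = S_1/S_0.
  S_0^{−1} = 1^{−1} = 1 (mod 11), so α_err = 4·1 = 4 ≡ 4 = α_1. Error position i = 1.
  Consistency check: S_2/S_1 = 5·3 = 15 ≡ 4 = α_err ✓ (single-error assumption holds).
Step 4: error magnitude e = S_0/v_1 = S_0·∏_{j≠1}(α_1 − α_j) = 1·6 = 6 ≡ 6 (mod 11).
Step 5: correct position 1: c_1 = r_1 − e = 4 − 6 ≡ 9 (mod 11). Hence c = [9, 1, 0, 3, 7].
  Check: interpolating c through the α_i gives m(x) = 5 + 1·x (degree < 2) with m(α_i) = c_i for every i, so c is indeed a codeword.
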